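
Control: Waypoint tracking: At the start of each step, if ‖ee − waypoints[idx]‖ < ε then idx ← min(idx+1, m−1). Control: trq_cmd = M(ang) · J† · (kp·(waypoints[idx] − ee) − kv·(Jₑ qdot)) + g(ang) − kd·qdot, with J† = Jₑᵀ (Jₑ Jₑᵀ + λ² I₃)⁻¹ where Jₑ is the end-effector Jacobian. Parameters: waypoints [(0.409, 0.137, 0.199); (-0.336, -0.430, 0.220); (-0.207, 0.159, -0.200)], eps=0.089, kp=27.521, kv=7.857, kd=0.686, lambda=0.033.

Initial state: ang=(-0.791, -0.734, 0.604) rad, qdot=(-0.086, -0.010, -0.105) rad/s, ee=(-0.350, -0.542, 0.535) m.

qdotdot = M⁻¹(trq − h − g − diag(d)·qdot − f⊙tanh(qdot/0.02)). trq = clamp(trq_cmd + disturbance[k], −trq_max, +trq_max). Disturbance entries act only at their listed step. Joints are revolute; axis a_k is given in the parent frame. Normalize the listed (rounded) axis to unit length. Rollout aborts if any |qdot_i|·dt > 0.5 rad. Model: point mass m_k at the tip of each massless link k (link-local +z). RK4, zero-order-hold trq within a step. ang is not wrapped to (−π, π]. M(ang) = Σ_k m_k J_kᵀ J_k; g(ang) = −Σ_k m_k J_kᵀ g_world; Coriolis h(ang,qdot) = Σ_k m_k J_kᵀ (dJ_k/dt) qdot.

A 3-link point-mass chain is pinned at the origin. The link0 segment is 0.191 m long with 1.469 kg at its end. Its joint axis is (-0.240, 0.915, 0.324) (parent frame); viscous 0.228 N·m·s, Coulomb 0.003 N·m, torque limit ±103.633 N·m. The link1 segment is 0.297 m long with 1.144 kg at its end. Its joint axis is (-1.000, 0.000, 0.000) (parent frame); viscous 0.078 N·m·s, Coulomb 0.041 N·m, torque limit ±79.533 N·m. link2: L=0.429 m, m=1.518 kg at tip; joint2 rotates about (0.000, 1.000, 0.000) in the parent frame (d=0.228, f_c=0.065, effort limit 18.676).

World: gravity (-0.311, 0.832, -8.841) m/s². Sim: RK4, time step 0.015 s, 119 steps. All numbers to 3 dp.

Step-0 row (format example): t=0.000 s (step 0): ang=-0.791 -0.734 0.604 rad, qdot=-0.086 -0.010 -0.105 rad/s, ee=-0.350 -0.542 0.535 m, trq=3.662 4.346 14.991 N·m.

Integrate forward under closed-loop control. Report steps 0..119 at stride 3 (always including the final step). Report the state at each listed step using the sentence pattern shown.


t=0.045 s (step 3): ang=-0.863 -0.727 0.759 rad, qdot=-2.532 0.196 5.661 rad/s, ee=-0.337 -0.527 0.525 m, trq=12.571 4.493 8.292 N·m.
t=0.090 s (step 6): ang=-0.981 -0.724 1.033 rad, qdot=-2.522 -0.122 6.215 rad/s, ee=-0.304 -0.492 0.503 m, trq=17.512 4.176 6.177 N·m.
t=0.135 s (step 9): ang=-1.081 -0.740 1.303 rad, qdot=-1.915 -0.573 5.736 rad/s, ee=-0.259 -0.446 0.475 m, trq=17.798 3.688 4.204 N·m.
t=0.180 s (step 12): ang=-1.151 -0.777 1.548 rad, qdot=-1.169 -1.101 5.128 rad/s, ee=-0.208 -0.395 0.446 m, trq=16.256 3.203 2.030 N·m.
t=0.225 s (step 15): ang=-1.186 -0.840 1.764 rad, qdot=-0.358 -1.679 4.496 rad/s, ee=-0.153 -0.340 0.419 m, trq=14.094 2.702 -0.087 N·m.
t=0.270 s (step 18): ang=-1.183 -0.928 1.952 rad, qdot=0.497 -2.245 3.841 rad/s, ee=-0.098 -0.283 0.395 m, trq=11.729 2.070 -1.922 N·m.
t=0.315 s (step 21): ang=-1.141 -1.042 2.109 rad, qdot=1.359 -2.792 3.169 rad/s, ee=-0.047 -0.226 0.374 m, trq=9.304 1.228 -3.321 N·m.
t=0.360 s (step 24): ang=-1.061 -1.180 2.237 rad, qdot=2.186 -3.332 2.495 rad/s, ee=-0.001 -0.172 0.355 m, trq=7.252 1.186 -4.163 N·m.
t=0.405 s (step 27): ang=-0.946 -1.330 2.334 rad, qdot=2.924 -3.076 1.853 rad/s, ee=0.041 -0.124 0.340 m, trq=5.978 4.232 -4.383 N·m.
t=0.450 s (step 30): ang=-0.803 -1.435 2.404 rad, qdot=3.318 -1.521 1.277 rad/s, ee=0.080 -0.083 0.325 m, trq=3.721 4.087 -4.069 N·m.
t=0.495 s (step 33): ang=-0.653 -1.475 2.450 rad, qdot=3.307 -0.434 0.764 rad/s, ee=0.118 -0.050 0.308 m, trq=1.515 1.848 -3.464 N·m.
t=0.540 s (step 36): ang=-0.509 -1.489 2.475 rad, qdot=3.118 -0.317 0.344 rad/s, ee=0.153 -0.025 0.288 m, trq=-0.303 0.315 -2.743 N·m.
t=0.585 s (step 39): ang=-0.374 -1.513 2.483 rad, qdot=2.876 -0.805 0.039 rad/s, ee=0.186 -0.006 0.268 m, trq=-1.915 -0.291 -1.945 N·m.
t=0.630 s (step 42): ang=-0.250 -1.565 2.480 rad, qdot=2.604 -1.541 -0.142 rad/s, ee=0.215 0.009 0.247 m, trq=-3.321 -0.316 -1.113 N·m.
t=0.675 s (step 45): ang=-0.140 -1.652 2.472 rad, qdot=2.301 -2.309 -0.230 rad/s, ee=0.241 0.021 0.228 m, trq=-4.406 -0.011 -0.203 N·m.
t=0.720 s (step 48): ang=-0.044 -1.771 2.461 rad, qdot=1.966 -2.975 -0.248 rad/s, ee=0.262 0.030 0.209 m, trq=-5.073 0.510 0.763 N·m.
t=0.765 s (step 51): ang=0.036 -1.916 2.450 rad, qdot=1.606 -3.438 -0.222 rad/s, ee=0.280 0.036 0.193 m, trq=-5.310 1.161 1.721 N·m.
t=0.810 s (step 54): ang=0.101 -2.076 2.441 rad, qdot=1.245 -3.626 -0.177 rad/s, ee=0.293 0.041 0.179 m, trq=-5.215 1.822 2.584 N·m.
t=0.855 s (step 57): ang=0.149 -2.238 2.434 rad, qdot=0.920 -3.522 -0.130 rad/s, ee=0.303 0.044 0.168 m, trq=-4.958 2.364 3.278 N·m.
t=0.900 s (step 60): ang=0.184 -2.389 2.430 rad, qdot=0.663 -3.166 -0.082 rad/s, ee=0.310 0.045 0.160 m, trq=-4.693 2.708 3.766 N·m.
t=0.945 s (step 63): ang=0.210 -2.520 2.427 rad, qdot=0.488 -2.635 -0.033 rad/s, ee=0.314 0.045 0.154 m, trq=-4.506 2.846 4.066 N·m.
t=0.990 s (step 66): ang=0.229 -2.625 2.427 rad, qdot=0.374 -2.009 0.007 rad/s, ee=0.317 0.046 0.150 m, trq=-4.405 2.819 4.245 N·m.
t=1.035 s (step 69): ang=0.244 -2.701 2.427 rad, qdot=0.295 -1.362 0.028 rad/s, ee=0.319 0.046 0.146 m, trq=-4.369 2.679 4.358 N·m.
t=1.080 s (step 72): ang=0.256 -2.748 2.429 rad, qdot=0.242 -0.758 0.046 rad/s, ee=0.321 0.047 0.144 m, trq=-4.378 2.462 4.410 N·m.
t=1.125 s (step 75): ang=0.266 -2.771 2.431 rad, qdot=0.203 -0.245 0.059 rad/s, ee=0.321 0.048 0.142 m, trq=-4.407 2.204 4.417 N·m.
t=1.170 s (step 78): ang=0.275 -2.772 2.434 rad, qdot=0.175 0.133 0.070 rad/s, ee=0.321 0.049 0.140 m, trq=-4.444 1.948 4.391 N·m.
t=1.215 s (step 81): ang=0.282 -2.761 2.438 rad, qdot=0.154 0.367 0.079 rad/s, ee=0.321 0.051 0.139 m, trq=-4.478 1.726 4.344 N·m.
t=1.260 s (step 84): ang=0.289 -2.741 2.441 rad, qdot=0.136 0.487 0.085 rad/s, ee=0.321 0.053 0.138 m, trq=-4.505 1.538 4.285 N·m.
t=1.305 s (step 87): ang=0.294 -2.718 2.445 rad, qdot=0.121 0.511 0.088 rad/s, ee=0.320 0.055 0.137 m, trq=-4.526 1.393 4.219 N·m.
t=1.350 s (step 90): ang=0.300 -2.696 2.449 rad, qdot=0.110 0.460 0.090 rad/s, ee=0.320 0.056 0.136 m, trq=-4.541 1.295 4.157 N·m.
t=1.395 s (step 93): ang=0.304 -2.678 2.453 rad, qdot=0.102 0.360 0.089 rad/s, ee=0.319 0.058 0.136 m, trq=-4.550 1.243 4.104 N·m.
t=1.440 s (step 96): ang=0.309 -2.664 2.457 rad, qdot=0.095 0.237 0.087 rad/s, ee=0.318 0.059 0.136 m, trq=-4.553 1.232 4.065 N·m.
t=1.485 s (step 99): ang=0.313 -2.656 2.461 rad, qdot=0.089 0.113 0.083 rad/s, ee=0.318 0.061 0.135 m, trq=-4.550 1.253 4.043 N·m.
t=1.530 s (step 102): ang=0.317 -2.654 2.465 rad, qdot=0.083 0.006 0.077 rad/s, ee=0.317 0.062 0.135 m, trq=-4.542 1.294 4.035 N·m.
t=1.575 s (step 105): ang=0.320 -2.655 2.468 rad, qdot=0.073 -0.048 0.069 rad/s, ee=0.317 0.062 0.135 m, trq=-4.530 1.323 4.039 N·m.
t=1.620 s (step 108): ang=0.324 -2.658 2.471 rad, qdot=0.064 -0.080 0.061 rad/s, ee=0.316 0.063 0.135 m, trq=-4.520 1.351 4.047 N·m.
t=1.665 s (step 111): ang=0.326 -2.662 2.474 rad, qdot=0.057 -0.093 0.055 rad/s, ee=0.316 0.064 0.135 m, trq=-4.513 1.374 4.056 N·m.
t=1.710 s (step 114): ang=0.329 -2.666 2.476 rad, qdot=0.051 -0.092 0.049 rad/s, ee=0.316 0.064 0.136 m, trq=-4.508 1.391 4.065 N·m.
t=1.755 s (step 117): ang=0.331 -2.670 2.478 rad, qdot=0.045 -0.079 0.044 rad/s, ee=0.315 0.065 0.136 m, trq=-4.505 1.399 4.074 N·m.
t=1.785 s (step 119): ang=0.332 -2.672 2.479 rad, qdot=0.042 -0.067 0.041 rad/s, ee=0.315 0.065 0.136 m.


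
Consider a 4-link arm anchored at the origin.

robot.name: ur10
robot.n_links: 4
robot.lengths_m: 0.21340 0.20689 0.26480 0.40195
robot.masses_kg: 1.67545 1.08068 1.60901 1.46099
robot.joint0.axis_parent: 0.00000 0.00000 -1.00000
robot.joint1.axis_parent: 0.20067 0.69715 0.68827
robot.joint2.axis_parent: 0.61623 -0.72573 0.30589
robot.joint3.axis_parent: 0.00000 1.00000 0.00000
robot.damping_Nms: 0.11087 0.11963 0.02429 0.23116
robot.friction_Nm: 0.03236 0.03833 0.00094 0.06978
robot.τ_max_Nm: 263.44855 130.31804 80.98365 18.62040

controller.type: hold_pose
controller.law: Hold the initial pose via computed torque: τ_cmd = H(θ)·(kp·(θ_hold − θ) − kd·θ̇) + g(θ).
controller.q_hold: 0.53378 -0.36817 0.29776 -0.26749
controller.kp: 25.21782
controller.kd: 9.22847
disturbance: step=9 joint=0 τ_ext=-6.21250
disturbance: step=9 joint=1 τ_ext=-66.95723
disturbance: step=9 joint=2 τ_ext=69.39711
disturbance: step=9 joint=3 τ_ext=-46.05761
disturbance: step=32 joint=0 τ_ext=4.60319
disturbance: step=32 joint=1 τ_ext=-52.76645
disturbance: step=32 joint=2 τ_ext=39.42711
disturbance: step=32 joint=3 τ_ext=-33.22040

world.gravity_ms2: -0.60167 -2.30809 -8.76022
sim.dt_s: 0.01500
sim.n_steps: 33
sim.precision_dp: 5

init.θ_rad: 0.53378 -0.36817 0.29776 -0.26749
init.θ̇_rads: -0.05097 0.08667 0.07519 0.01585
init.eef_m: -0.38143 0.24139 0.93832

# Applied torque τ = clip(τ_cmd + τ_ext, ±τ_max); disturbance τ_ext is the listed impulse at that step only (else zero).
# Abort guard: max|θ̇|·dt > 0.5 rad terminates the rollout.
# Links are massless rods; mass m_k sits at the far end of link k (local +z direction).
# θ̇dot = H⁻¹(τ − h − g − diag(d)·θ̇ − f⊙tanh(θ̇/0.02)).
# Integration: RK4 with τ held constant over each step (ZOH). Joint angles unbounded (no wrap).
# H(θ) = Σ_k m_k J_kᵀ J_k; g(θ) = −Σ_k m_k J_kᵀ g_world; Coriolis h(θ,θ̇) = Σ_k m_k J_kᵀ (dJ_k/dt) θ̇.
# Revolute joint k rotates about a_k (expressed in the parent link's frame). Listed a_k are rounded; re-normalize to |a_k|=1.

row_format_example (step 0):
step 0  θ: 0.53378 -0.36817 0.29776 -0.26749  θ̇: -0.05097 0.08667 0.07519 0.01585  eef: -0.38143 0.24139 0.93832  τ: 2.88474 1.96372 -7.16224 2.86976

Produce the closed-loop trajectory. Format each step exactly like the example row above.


step 1  θ: 0.53312 -0.36693 0.29882 -0.26732  θ̇: -0.03083 0.08082 0.07176 0.01130  eef: -0.38190 0.24020 0.93841  τ: 2.81518 2.05124 -7.13482 2.89141
step 2  θ: 0.53271 -0.36579 0.29982 -0.26720  θ̇: -0.01587 0.07353 0.06733 0.00930  eef: -0.38229 0.23919 0.93847  τ: 2.75228 2.13055 -7.10915 2.90949
step 3  θ: 0.53237 -0.36481 0.30067 -0.26714  θ̇: -0.00940 0.06335 0.05957 0.00880  eef: -0.38263 0.23834 0.93852  τ: 2.69597 2.20305 -7.08501 2.92410
step 4  θ: 0.53202 -0.36402 0.30132 -0.26713  θ̇: -0.01116 0.05106 0.04776 0.00694  eef: -0.38291 0.23763 0.93856  τ: 2.64552 2.26959 -7.06223 2.93673
step 5  θ: 0.53172 -0.36338 0.30187 -0.26711  θ̇: -0.00696 0.04229 0.04124 0.00752  eef: -0.38315 0.23704 0.93859  τ: 2.59924 2.33050 -7.04093 2.94797
step 6  θ: 0.53138 -0.36289 0.30225 -0.26712  θ̇: -0.00651 0.03338 0.03314 0.00669  eef: -0.38335 0.23656 0.93861  τ: 2.55781 2.38573 -7.02088 2.95802
step 7  θ: 0.53106 -0.36253 0.30253 -0.26713  θ̇: -0.00348 0.02658 0.02776 0.00684  eef: -0.38351 0.23618 0.93863  τ: 2.52024 2.43584 -7.00215 2.96696
step 8  θ: 0.53073 -0.36228 0.30270 -0.26716  θ̇: -0.00247 0.02012 0.02175 0.00600  eef: -0.38363 0.23588 0.93864  τ: 2.48660 2.48106 -6.98461 2.97503
step 9  θ: 0.53043 -0.36212 0.30279 -0.26720  θ̇: -0.00015 0.01506 0.01744 0.00571  eef: -0.38373 0.23566 0.93865  τ: -3.75622 -64.43540 62.42882 -18.62040
step 10  θ: 0.63112 -0.33651 0.39025 -0.19657  θ̇: 11.47056 2.71912 10.27122 8.80213  eef: -0.38766 0.23580 0.93593  τ: 3.42273 11.45107 -17.22163 6.00816
step 11  θ: 0.75453 -0.31075 0.50830 -0.08703  θ̇: 5.91889 1.03869 6.13705 6.07529  eef: -0.39514 0.23595 0.92965  τ: 3.43997 9.54861 -16.81207 5.61649
step 12  θ: 0.81767 -0.30297 0.58107 -0.01110  θ̇: 2.94124 0.15973 3.85603 4.20209  eef: -0.40173 0.23596 0.92355  τ: 3.36538 8.35335 -16.14962 5.34209
step 13  θ: 0.84820 -0.30435 0.62777 0.04168  θ̇: 1.34256 -0.26183 2.50493 2.91786  eef: -0.40752 0.23612 0.91813  τ: 3.26360 7.53283 -15.40160 5.10746
step 14  θ: 0.86100 -0.30992 0.65840 0.07832  θ̇: 0.46154 -0.44507 1.63791 2.00988  eef: -0.41254 0.23641 0.91348  τ: 3.16387 6.91418 -14.65509 4.88757
step 15  θ: 0.86390 -0.31716 0.67833 0.10334  θ̇: -0.01849 -0.49781 1.05535 1.35430  eef: -0.41684 0.23680 0.90963  τ: 3.07564 6.40905 -13.94858 4.67595
step 16  θ: 0.86190 -0.32440 0.69122 0.12003  θ̇: -0.23051 -0.46162 0.67502 0.88424  eef: -0.42046 0.23722 0.90650  τ: 2.99590 5.96661 -13.29923 4.47235
step 17  θ: 0.85763 -0.33086 0.69923 0.13057  θ̇: -0.33421 -0.40008 0.39737 0.52839  eef: -0.42344 0.23761 0.90401  τ: 2.93167 5.56328 -12.71055 4.27811
step 18  θ: 0.85230 -0.33633 0.70362 0.13642  θ̇: -0.37801 -0.32991 0.18923 0.25577  eef: -0.42586 0.23796 0.90211  τ: 2.88088 5.18985 -12.17968 4.09450
step 19  θ: 0.84657 -0.34073 0.70527 0.13866  θ̇: -0.38830 -0.25961 0.03046 0.04566  eef: -0.42776 0.23824 0.90072  τ: 2.84093 4.84194 -11.70179 3.92233
step 20  θ: 0.84101 -0.34407 0.70499 0.13836  θ̇: -0.35038 -0.18702 -0.06278 -0.07593  eef: -0.42918 0.23842 0.89979  τ: 2.80924 4.51655 -11.27173 3.74813
step 21  θ: 0.83616 -0.34636 0.70360 0.13663  θ̇: -0.30111 -0.12108 -0.12582 -0.15466  eef: -0.43016 0.23848 0.89926  τ: 2.78327 4.21090 -10.88397 3.58137
step 22  θ: 0.83200 -0.34774 0.70134 0.13385  θ̇: -0.25740 -0.06483 -0.17727 -0.21602  eef: -0.43073 0.23841 0.89908  τ: 2.76146 3.92498 -10.53360 3.42793
step 23  θ: 0.82845 -0.34835 0.69837 0.13026  θ̇: -0.22054 -0.01806 -0.22013 -0.26366  eef: -0.43096 0.23824 0.89921  τ: 2.74262 3.65915 -10.21642 3.28713
step 24  θ: 0.82531 -0.34836 0.69477 0.12603  θ̇: -0.20407 0.01256 -0.26417 -0.30217  eef: -0.43087 0.23798 0.89961  τ: 2.72582 3.41799 -9.92854 3.15825
step 25  θ: 0.82228 -0.34803 0.69049 0.12127  θ̇: -0.20238 0.03067 -0.30754 -0.33255  eef: -0.43053 0.23764 0.90026  τ: 2.71033 3.20148 -9.66631 3.04046
step 26  θ: 0.81927 -0.34746 0.68562 0.11612  θ̇: -0.20108 0.04474 -0.34310 -0.35451  eef: -0.42995 0.23724 0.90111  τ: 2.69559 3.00505 -9.42699 2.93308
step 27  θ: 0.81628 -0.34670 0.68027 0.11069  θ̇: -0.19803 0.05651 -0.37076 -0.36944  eef: -0.42918 0.23680 0.90213  τ: 2.68118 2.82675 -9.20841 2.83549
step 28  θ: 0.81336 -0.34577 0.67456 0.10509  θ̇: -0.19338 0.06639 -0.39161 -0.37877  eef: -0.42824 0.23631 0.90330  τ: 2.66680 2.66524 -9.00864 2.74705
step 29  θ: 0.81051 -0.34471 0.66858 0.09938  θ̇: -0.18753 0.07460 -0.40673 -0.38368  eef: -0.42715 0.23579 0.90458  τ: 2.65223 2.51932 -8.82601 2.66718
step 30  θ: 0.80776 -0.34354 0.66241 0.09362  θ̇: -0.18082 0.08129 -0.41706 -0.38514  eef: -0.42593 0.23525 0.90596  τ: 2.63734 2.38788 -8.65899 2.59528
step 31  θ: 0.80511 -0.34227 0.65612 0.08785  θ̇: -0.17351 0.08663 -0.42339 -0.38390  eef: -0.42461 0.23470 0.90740  τ: 2.62207 2.26986 -8.50621 2.53078
step 32  θ: 0.80257 -0.34094 0.64975 0.08213  θ̇: -0.16581 0.09077 -0.42636 -0.38057  eef: -0.42320 0.23413 0.90889  τ: 7.20958 -50.60219 31.06065 -18.62040
step 33  θ: 0.78708 -0.35243 0.64407 0.08411  θ̇: -1.81441 -1.58002 -0.29656 0.64615  eef: -0.42454 0.23567 0.90821


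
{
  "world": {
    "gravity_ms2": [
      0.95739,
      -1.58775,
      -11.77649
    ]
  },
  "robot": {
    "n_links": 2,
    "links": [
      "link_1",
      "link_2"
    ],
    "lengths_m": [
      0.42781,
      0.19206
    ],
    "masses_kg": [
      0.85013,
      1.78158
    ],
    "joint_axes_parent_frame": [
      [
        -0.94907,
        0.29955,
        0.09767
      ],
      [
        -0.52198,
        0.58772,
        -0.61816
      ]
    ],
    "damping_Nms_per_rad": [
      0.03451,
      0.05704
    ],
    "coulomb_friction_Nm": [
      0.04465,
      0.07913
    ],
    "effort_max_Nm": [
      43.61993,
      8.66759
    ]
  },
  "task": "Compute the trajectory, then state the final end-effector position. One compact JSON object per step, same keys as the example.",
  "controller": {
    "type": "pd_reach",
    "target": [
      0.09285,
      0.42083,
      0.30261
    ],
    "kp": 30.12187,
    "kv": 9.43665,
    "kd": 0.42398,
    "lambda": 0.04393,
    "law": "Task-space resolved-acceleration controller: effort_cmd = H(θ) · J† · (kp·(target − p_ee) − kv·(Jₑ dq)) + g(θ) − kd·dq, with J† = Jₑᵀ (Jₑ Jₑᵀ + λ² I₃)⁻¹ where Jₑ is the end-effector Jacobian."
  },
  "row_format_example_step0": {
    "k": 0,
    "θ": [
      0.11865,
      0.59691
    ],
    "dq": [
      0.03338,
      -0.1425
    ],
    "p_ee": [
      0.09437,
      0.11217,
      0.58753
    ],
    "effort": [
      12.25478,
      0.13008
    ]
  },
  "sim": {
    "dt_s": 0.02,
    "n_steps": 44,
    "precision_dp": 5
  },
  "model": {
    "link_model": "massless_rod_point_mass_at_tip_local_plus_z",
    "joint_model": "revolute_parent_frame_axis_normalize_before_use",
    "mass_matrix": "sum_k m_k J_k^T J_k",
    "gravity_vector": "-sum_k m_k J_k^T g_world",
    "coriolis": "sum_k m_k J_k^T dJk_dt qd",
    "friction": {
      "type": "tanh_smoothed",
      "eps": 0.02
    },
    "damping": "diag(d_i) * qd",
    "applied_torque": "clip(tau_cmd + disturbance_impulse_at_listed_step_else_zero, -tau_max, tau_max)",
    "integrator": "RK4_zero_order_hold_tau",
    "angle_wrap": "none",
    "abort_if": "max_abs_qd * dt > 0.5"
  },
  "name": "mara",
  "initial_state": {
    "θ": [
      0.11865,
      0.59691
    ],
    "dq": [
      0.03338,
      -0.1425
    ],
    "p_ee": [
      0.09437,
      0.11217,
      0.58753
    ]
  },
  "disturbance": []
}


{"k":1,"\u03b8":[0.12248,0.59624],"dq":[0.35217,0.05556],"p_ee":[0.09492,0.11431,0.58706],"effort":[9.40914,-0.3158]}
{"k":2,"\u03b8":[0.13223,0.5976],"dq":[0.62322,0.07879],"p_ee":[0.09669,0.11988,0.5856],"effort":[6.90671,-0.61616]}
{"k":3,"\u03b8":[0.14684,0.59924],"dq":[0.83945,0.08341],"p_ee":[0.09928,0.12818,0.58332],"effort":[4.70299,-0.87475]}
{"k":4,"\u03b8":[0.16532,0.60082],"dq":[1.00962,0.07307],"p_ee":[0.10245,0.13862,0.5803],"effort":[2.7555,-1.09667]}
{"k":5,"\u03b8":[0.18681,0.60209],"dq":[1.14089,0.05219],"p_ee":[0.10603,0.15068,0.57657],"effort":[1.02845,-1.28743]}
{"k":6,"\u03b8":[0.21059,0.60289],"dq":[1.23908,0.02674],"p_ee":[0.10985,0.16392,0.57219],"effort":[-0.50804,-1.45342]}
{"k":7,"\u03b8":[0.23605,0.60323],"dq":[1.30803,0.01098],"p_ee":[0.11382,0.17797,0.56718],"effort":[-1.87866,-1.60672]}
{"k":8,"\u03b8":[0.26264,0.60337],"dq":[1.35235,0.0054],"p_ee":[0.11785,0.19252,0.56157],"effort":[-3.10428,-1.75005]}
{"k":9,"\u03b8":[0.28992,0.60339],"dq":[1.377,0.001],"p_ee":[0.12188,0.2073,0.55541],"effort":[-4.20229,-1.87904]}
{"k":10,"\u03b8":[0.31753,0.60331],"dq":[1.38547,-0.00389],"p_ee":[0.12586,0.2221,0.54877],"effort":[-5.18694,-1.9939]}
{"k":11,"\u03b8":[0.34517,0.60315],"dq":[1.38053,-0.00902],"p_ee":[0.12974,0.23675,0.5417],"effort":[-6.07018,-2.09599]}
{"k":12,"\u03b8":[0.37261,0.60291],"dq":[1.36453,-0.01401],"p_ee":[0.13347,0.2511,0.53429],"effort":[-6.86216,-2.18661]}
{"k":13,"\u03b8":[0.39963,0.60258],"dq":[1.33954,-0.01901],"p_ee":[0.13705,0.26506,0.52661],"effort":[-7.57163,-2.26657]}
{"k":14,"\u03b8":[0.42608,0.60215],"dq":[1.30735,-0.0244],"p_ee":[0.14044,0.27853,0.51873],"effort":[-8.20629,-2.33649]}
{"k":15,"\u03b8":[0.45183,0.60161],"dq":[1.26949,-0.03045],"p_ee":[0.14363,0.29146,0.51072],"effort":[-8.77295,-2.39701]}
{"k":16,"\u03b8":[0.47678,0.60094],"dq":[1.22726,-0.03725],"p_ee":[0.14661,0.30381,0.50265],"effort":[-9.27775,-2.44883]}
{"k":17,"\u03b8":[0.50086,0.60013],"dq":[1.18176,-0.04466],"p_ee":[0.14939,0.31554,0.49458],"effort":[-9.72628,-2.49276]}
{"k":18,"\u03b8":[0.524,0.59917],"dq":[1.13391,-0.0524],"p_ee":[0.15195,0.32665,0.48658],"effort":[-10.12365,-2.52968]}
{"k":19,"\u03b8":[0.54617,0.59805],"dq":[1.08449,-0.06006],"p_ee":[0.15431,0.33713,0.47869],"effort":[-10.4746,-2.56054]}
{"k":20,"\u03b8":[0.56734,0.59679],"dq":[1.03413,-0.0673],"p_ee":[0.15648,0.34699,0.47096],"effort":[-10.78352,-2.58619]}
{"k":21,"\u03b8":[0.5875,0.59538],"dq":[0.98342,-0.07389],"p_ee":[0.15845,0.35623,0.46342],"effort":[-11.05448,-2.6074]}
{"k":22,"\u03b8":[0.60665,0.59386],"dq":[0.93284,-0.0797],"p_ee":[0.16024,0.36488,0.45611],"effort":[-11.29127,-2.62478]}
{"k":23,"\u03b8":[0.6248,0.59222],"dq":[0.88279,-0.08475],"p_ee":[0.16187,0.37296,0.44905],"effort":[-11.49739,-2.63886]}
{"k":24,"\u03b8":[0.64195,0.5905],"dq":[0.83363,-0.08905],"p_ee":[0.16334,0.38049,0.44226],"effort":[-11.67608,-2.65008]}
{"k":25,"\u03b8":[0.65813,0.58869],"dq":[0.78564,-0.0927],"p_ee":[0.16466,0.3875,0.43575],"effort":[-11.83032,-2.65882]}
{"k":26,"\u03b8":[0.67337,0.58681],"dq":[0.73905,-0.09576],"p_ee":[0.16585,0.394,0.42954],"effort":[-11.96285,-2.66541]}
{"k":27,"\u03b8":[0.68769,0.58488],"dq":[0.69403,-0.09832],"p_ee":[0.16691,0.40004,0.42364],"effort":[-12.07617,-2.67016]}
{"k":28,"\u03b8":[0.70113,0.5829],"dq":[0.65073,-0.10046],"p_ee":[0.16786,0.40564,0.41803],"effort":[-12.17255,-2.67331]}
{"k":29,"\u03b8":[0.71373,0.58088],"dq":[0.60924,-0.10223],"p_ee":[0.16871,0.41082,0.41273],"effort":[-12.25405,-2.67512]}
{"k":30,"\u03b8":[0.72551,0.57883],"dq":[0.56963,-0.1037],"p_ee":[0.16946,0.41562,0.40773],"effort":[-12.32254,-2.67578]}
{"k":31,"\u03b8":[0.73652,0.57675],"dq":[0.53192,-0.10491],"p_ee":[0.17012,0.42005,0.40302],"effort":[-12.37969,-2.67549]}
{"k":32,"\u03b8":[0.74679,0.57465],"dq":[0.49615,-0.1059],"p_ee":[0.17071,0.42415,0.39861],"effort":[-12.427,-2.67441]}
{"k":33,"\u03b8":[0.75637,0.57253],"dq":[0.46228,-0.1067],"p_ee":[0.17122,0.42793,0.39447],"effort":[-12.46581,-2.67269]}
{"k":34,"\u03b8":[0.76529,0.5704],"dq":[0.43031,-0.10734],"p_ee":[0.17167,0.43142,0.3906],"effort":[-12.4973,-2.67045]}
{"k":35,"\u03b8":[0.77359,0.56825],"dq":[0.4002,-0.10783],"p_ee":[0.17206,0.43464,0.38699],"effort":[-12.52253,-2.66781]}
{"k":36,"\u03b8":[0.78131,0.5661],"dq":[0.37189,-0.10821],"p_ee":[0.17239,0.43762,0.38363],"effort":[-12.54242,-2.66487]}
{"k":37,"\u03b8":[0.78847,0.56394],"dq":[0.34533,-0.10847],"p_ee":[0.17267,0.44036,0.3805],"effort":[-12.55778,-2.6617]}
{"k":38,"\u03b8":[0.79513,0.56177],"dq":[0.32046,-0.10863],"p_ee":[0.17291,0.44289,0.3776],"effort":[-12.56934,-2.65838]}
{"k":39,"\u03b8":[0.8013,0.5596],"dq":[0.2972,-0.10871],"p_ee":[0.17311,0.44522,0.37491],"effort":[-12.5777,-2.65496]}
{"k":40,"\u03b8":[0.80702,0.55743],"dq":[0.27549,-0.10871],"p_ee":[0.17328,0.44737,0.37243],"effort":[-12.5834,-2.65151]}
{"k":41,"\u03b8":[0.81233,0.55527],"dq":[0.25525,-0.10863],"p_ee":[0.17341,0.44935,0.37013],"effort":[-12.58692,-2.64805]}
{"k":42,"\u03b8":[0.81724,0.5531],"dq":[0.23641,-0.10848],"p_ee":[0.1735,0.45118,0.36801],"effort":[-12.58866,-2.64462]}
{"k":43,"\u03b8":[0.82179,0.55093],"dq":[0.2189,-0.10827],"p_ee":[0.17358,0.45287,0.36605],"effort":[-12.58895,-2.64126]}
{"k":44,"\u03b8":[0.826,0.54878],"dq":[0.20263,-0.108],"p_ee":[0.17363,0.45443,0.36425]}
{"summary": "final p_ee position (m): 0.17363 0.45443 0.36425"}


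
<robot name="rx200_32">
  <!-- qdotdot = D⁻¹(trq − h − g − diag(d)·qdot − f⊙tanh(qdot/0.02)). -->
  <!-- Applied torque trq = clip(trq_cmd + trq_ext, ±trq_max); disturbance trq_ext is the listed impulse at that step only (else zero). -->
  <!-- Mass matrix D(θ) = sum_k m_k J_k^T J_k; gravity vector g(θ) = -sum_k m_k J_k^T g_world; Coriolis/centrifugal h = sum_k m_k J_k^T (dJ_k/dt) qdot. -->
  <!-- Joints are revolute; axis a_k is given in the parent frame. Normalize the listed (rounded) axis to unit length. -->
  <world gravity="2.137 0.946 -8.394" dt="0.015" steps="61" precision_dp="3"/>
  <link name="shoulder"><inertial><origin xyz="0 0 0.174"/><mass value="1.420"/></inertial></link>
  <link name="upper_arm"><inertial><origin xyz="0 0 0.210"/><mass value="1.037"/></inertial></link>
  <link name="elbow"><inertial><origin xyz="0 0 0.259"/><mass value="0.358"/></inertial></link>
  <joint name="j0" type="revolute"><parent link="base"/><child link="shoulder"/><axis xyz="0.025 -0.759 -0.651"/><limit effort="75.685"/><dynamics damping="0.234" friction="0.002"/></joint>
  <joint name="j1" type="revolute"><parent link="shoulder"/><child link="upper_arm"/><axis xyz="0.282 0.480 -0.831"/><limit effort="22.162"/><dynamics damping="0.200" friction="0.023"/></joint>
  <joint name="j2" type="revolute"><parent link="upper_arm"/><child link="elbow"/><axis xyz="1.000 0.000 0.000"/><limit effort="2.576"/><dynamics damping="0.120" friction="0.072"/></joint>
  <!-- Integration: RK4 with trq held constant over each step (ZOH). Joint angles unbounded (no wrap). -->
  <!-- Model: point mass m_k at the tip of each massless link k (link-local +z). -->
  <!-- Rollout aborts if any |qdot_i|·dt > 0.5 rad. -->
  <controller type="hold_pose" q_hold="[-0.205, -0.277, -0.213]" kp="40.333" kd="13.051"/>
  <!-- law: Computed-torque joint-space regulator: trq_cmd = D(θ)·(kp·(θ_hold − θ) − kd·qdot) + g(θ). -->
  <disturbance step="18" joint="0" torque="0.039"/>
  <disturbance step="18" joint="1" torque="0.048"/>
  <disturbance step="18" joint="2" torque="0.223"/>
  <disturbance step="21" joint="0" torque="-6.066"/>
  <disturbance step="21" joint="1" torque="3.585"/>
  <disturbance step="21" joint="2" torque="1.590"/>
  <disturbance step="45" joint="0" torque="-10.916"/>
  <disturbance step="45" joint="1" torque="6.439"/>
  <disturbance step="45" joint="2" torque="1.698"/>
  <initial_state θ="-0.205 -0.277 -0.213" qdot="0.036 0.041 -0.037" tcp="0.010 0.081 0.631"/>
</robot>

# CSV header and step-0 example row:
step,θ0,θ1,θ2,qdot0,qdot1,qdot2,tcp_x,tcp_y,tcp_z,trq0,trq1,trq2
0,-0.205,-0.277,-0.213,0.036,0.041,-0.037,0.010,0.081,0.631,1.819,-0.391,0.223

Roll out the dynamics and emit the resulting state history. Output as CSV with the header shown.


step,θ0,θ1,θ2,qdot0,qdot1,qdot2,tcp_x,tcp_y,tcp_z,trq0,trq1,trq2
1,-0.205,-0.277,-0.213,0.019,0.010,-0.011,0.010,0.081,0.631,1.826,-0.392,0.218
2,-0.205,-0.277,-0.213,0.014,0.004,-0.005,0.010,0.081,0.631,1.831,-0.394,0.216
3,-0.204,-0.277,-0.213,0.011,0.005,-0.005,0.010,0.081,0.631,1.836,-0.396,0.215
4,-0.204,-0.277,-0.213,0.009,0.005,-0.005,0.010,0.081,0.631,1.840,-0.398,0.215
5,-0.204,-0.277,-0.213,0.007,0.006,-0.005,0.010,0.081,0.631,1.843,-0.400,0.215
6,-0.204,-0.277,-0.213,0.006,0.006,-0.005,0.010,0.081,0.631,1.846,-0.401,0.214
7,-0.204,-0.277,-0.213,0.005,0.006,-0.005,0.010,0.081,0.631,1.848,-0.402,0.214
8,-0.204,-0.277,-0.213,0.004,0.006,-0.005,0.010,0.081,0.631,1.850,-0.403,0.214
9,-0.204,-0.277,-0.213,0.003,0.006,-0.005,0.010,0.081,0.631,1.852,-0.404,0.214
10,-0.204,-0.277,-0.213,0.002,0.006,-0.005,0.010,0.081,0.631,1.854,-0.405,0.214
11,-0.204,-0.278,-0.213,0.002,0.007,-0.005,0.010,0.081,0.631,1.855,-0.405,0.213
12,-0.204,-0.278,-0.213,0.002,0.007,-0.005,0.010,0.080,0.631,1.856,-0.406,0.213
13,-0.204,-0.278,-0.213,0.001,0.007,-0.005,0.010,0.080,0.631,1.857,-0.406,0.213
14,-0.204,-0.278,-0.213,0.001,0.007,-0.005,0.010,0.080,0.631,1.858,-0.406,0.213
15,-0.204,-0.278,-0.213,0.001,0.007,-0.005,0.010,0.080,0.631,1.858,-0.407,0.213
16,-0.204,-0.278,-0.212,0.001,0.007,-0.005,0.010,0.080,0.631,1.859,-0.407,0.213
17,-0.205,-0.278,-0.212,0.001,0.007,-0.005,0.010,0.080,0.631,1.859,-0.407,0.213
18,-0.205,-0.278,-0.212,0.001,0.007,-0.005,0.010,0.080,0.631,1.899,-0.359,0.436
19,-0.204,-0.278,-0.212,0.019,0.025,0.096,0.010,0.080,0.632,1.853,-0.416,0.180
20,-0.204,-0.277,-0.211,0.010,0.017,0.027,0.010,0.080,0.632,1.855,-0.410,0.199
21,-0.204,-0.277,-0.211,-0.001,-0.001,0.009,0.010,0.080,0.632,-4.209,3.178,1.796
22,-0.205,-0.271,-0.207,-0.151,0.760,0.481,0.013,0.079,0.632,3.085,-1.112,-0.096
23,-0.208,-0.262,-0.201,-0.190,0.456,0.352,0.017,0.077,0.632,2.920,-0.986,-0.029
24,-0.211,-0.257,-0.196,-0.185,0.281,0.234,0.020,0.076,0.633,2.776,-0.887,0.024
25,-0.213,-0.253,-0.193,-0.162,0.176,0.133,0.023,0.076,0.633,2.650,-0.808,0.067
26,-0.215,-0.251,-0.192,-0.134,0.109,0.050,0.024,0.075,0.633,2.542,-0.743,0.103
27,-0.217,-0.250,-0.192,-0.110,0.050,0.007,0.025,0.075,0.633,2.449,-0.689,0.127
28,-0.219,-0.250,-0.192,-0.090,-0.002,0.002,0.026,0.075,0.633,2.369,-0.645,0.138
29,-0.220,-0.250,-0.192,-0.059,-0.011,-0.004,0.027,0.075,0.633,2.300,-0.613,0.145
30,-0.220,-0.250,-0.192,-0.033,-0.018,-0.002,0.027,0.075,0.633,2.242,-0.586,0.149
31,-0.221,-0.250,-0.192,-0.012,-0.021,-0.004,0.027,0.075,0.633,2.192,-0.563,0.153
32,-0.221,-0.250,-0.192,0.005,-0.024,-0.003,0.027,0.075,0.633,2.150,-0.544,0.156
33,-0.220,-0.250,-0.193,0.018,-0.025,-0.003,0.027,0.075,0.633,2.114,-0.527,0.158
34,-0.220,-0.250,-0.193,0.029,-0.026,-0.003,0.026,0.076,0.633,2.083,-0.514,0.161
35,-0.220,-0.251,-0.193,0.037,-0.026,-0.003,0.026,0.076,0.633,2.056,-0.502,0.163
36,-0.219,-0.251,-0.193,0.043,-0.026,-0.003,0.026,0.076,0.633,2.034,-0.492,0.164
37,-0.218,-0.251,-0.193,0.047,-0.026,-0.003,0.025,0.076,0.633,2.014,-0.483,0.166
38,-0.217,-0.252,-0.193,0.050,-0.026,-0.003,0.025,0.076,0.633,1.997,-0.476,0.167
39,-0.217,-0.252,-0.193,0.052,-0.026,-0.003,0.024,0.076,0.633,1.983,-0.469,0.169
40,-0.216,-0.252,-0.193,0.053,-0.026,-0.003,0.024,0.076,0.633,1.970,-0.464,0.170
41,-0.215,-0.252,-0.194,0.053,-0.026,-0.003,0.024,0.076,0.633,1.959,-0.459,0.171
42,-0.214,-0.253,-0.194,0.053,-0.026,-0.003,0.023,0.076,0.633,1.949,-0.455,0.172
43,-0.213,-0.253,-0.194,0.052,-0.026,-0.003,0.023,0.076,0.633,1.941,-0.451,0.173
44,-0.212,-0.253,-0.194,0.050,-0.026,-0.003,0.022,0.076,0.633,1.934,-0.448,0.173
45,-0.212,-0.254,-0.194,0.049,-0.026,-0.003,0.022,0.076,0.633,-8.989,5.994,1.872
46,-0.211,-0.239,-0.194,-0.072,1.812,0.053,0.026,0.075,0.633,4.133,-1.699,-0.159
47,-0.214,-0.219,-0.193,-0.242,0.998,0.110,0.033,0.074,0.633,3.829,-1.462,-0.081
48,-0.218,-0.207,-0.191,-0.275,0.561,0.096,0.038,0.073,0.633,3.562,-1.281,-0.021
49,-0.222,-0.201,-0.190,-0.250,0.316,0.050,0.042,0.073,0.633,3.329,-1.139,0.029
50,-0.225,-0.197,-0.190,-0.208,0.162,0.009,0.045,0.073,0.633,3.129,-1.025,0.066
51,-0.228,-0.195,-0.189,-0.168,0.043,0.005,0.046,0.073,0.633,2.956,-0.931,0.088
52,-0.230,-0.195,-0.190,-0.119,-0.017,-0.003,0.047,0.073,0.633,2.807,-0.856,0.104
53,-0.232,-0.195,-0.190,-0.066,-0.035,-0.009,0.048,0.073,0.633,2.681,-0.797,0.114
54,-0.232,-0.196,-0.190,-0.021,-0.043,-0.010,0.048,0.073,0.633,2.572,-0.748,0.120
55,-0.232,-0.197,-0.190,0.014,-0.052,-0.010,0.048,0.073,0.633,2.480,-0.706,0.126
56,-0.232,-0.198,-0.190,0.041,-0.060,-0.010,0.047,0.074,0.633,2.401,-0.670,0.131
57,-0.231,-0.199,-0.190,0.061,-0.067,-0.010,0.047,0.074,0.633,2.333,-0.639,0.136
58,-0.230,-0.200,-0.191,0.077,-0.073,-0.010,0.046,0.074,0.633,2.275,-0.613,0.140
59,-0.229,-0.201,-0.191,0.088,-0.077,-0.010,0.045,0.074,0.633,2.225,-0.590,0.143
60,-0.227,-0.202,-0.191,0.097,-0.080,-0.010,0.044,0.074,0.633,2.182,-0.571,0.147
61,-0.226,-0.203,-0.191,0.102,-0.081,-0.010,0.043,0.074,0.633,,,


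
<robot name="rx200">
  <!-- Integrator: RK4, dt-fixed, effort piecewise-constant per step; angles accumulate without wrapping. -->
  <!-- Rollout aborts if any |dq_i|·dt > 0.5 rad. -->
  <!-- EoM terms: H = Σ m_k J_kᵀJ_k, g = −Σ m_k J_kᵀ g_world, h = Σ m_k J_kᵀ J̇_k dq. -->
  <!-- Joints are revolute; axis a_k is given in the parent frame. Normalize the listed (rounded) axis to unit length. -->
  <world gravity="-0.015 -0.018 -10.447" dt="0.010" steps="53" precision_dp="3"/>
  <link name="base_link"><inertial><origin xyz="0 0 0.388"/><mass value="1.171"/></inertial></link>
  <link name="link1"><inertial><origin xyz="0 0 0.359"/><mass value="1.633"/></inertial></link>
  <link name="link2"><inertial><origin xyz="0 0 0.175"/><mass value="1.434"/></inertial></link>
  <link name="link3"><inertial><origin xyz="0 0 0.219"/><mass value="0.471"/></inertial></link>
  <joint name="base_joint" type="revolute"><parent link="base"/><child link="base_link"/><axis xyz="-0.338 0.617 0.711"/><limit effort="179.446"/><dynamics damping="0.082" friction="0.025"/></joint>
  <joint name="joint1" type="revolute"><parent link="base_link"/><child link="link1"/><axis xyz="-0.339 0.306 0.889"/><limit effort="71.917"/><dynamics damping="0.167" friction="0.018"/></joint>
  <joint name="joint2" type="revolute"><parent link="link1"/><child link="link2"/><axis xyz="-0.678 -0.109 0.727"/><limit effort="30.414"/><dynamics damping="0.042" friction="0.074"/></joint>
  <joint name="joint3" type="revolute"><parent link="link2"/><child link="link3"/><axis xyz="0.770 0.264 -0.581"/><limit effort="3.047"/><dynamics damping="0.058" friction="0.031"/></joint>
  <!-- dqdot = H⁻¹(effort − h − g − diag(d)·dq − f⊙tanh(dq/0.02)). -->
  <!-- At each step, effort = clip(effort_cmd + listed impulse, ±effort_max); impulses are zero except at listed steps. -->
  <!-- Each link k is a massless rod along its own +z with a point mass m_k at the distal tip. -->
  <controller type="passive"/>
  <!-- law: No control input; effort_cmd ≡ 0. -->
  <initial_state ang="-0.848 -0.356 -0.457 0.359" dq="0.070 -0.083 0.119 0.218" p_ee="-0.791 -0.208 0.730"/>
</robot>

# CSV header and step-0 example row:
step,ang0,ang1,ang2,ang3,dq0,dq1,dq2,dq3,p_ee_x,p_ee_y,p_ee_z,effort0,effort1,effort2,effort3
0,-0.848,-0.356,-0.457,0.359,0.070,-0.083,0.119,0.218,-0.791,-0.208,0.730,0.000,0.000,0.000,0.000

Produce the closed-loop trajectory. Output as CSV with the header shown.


step,ang0,ang1,ang2,ang3,dq0,dq1,dq2,dq3,p_ee_x,p_ee_y,p_ee_z,effort0,effort1,effort2,effort3
1,-0.848,-0.356,-0.458,0.360,-0.051,0.083,-0.331,-0.029,-0.791,-0.208,0.730,0.000,0.000,0.000,0.000
2,-0.849,-0.354,-0.463,0.359,-0.163,0.208,-0.689,-0.137,-0.792,-0.208,0.728,0.000,0.000,0.000,0.000
3,-0.851,-0.352,-0.472,0.357,-0.271,0.322,-1.033,-0.226,-0.793,-0.208,0.726,0.000,0.000,0.000,0.000
4,-0.854,-0.348,-0.484,0.354,-0.377,0.429,-1.367,-0.302,-0.795,-0.208,0.723,0.000,0.000,0.000,0.000
5,-0.859,-0.343,-0.499,0.351,-0.483,0.534,-1.697,-0.369,-0.798,-0.208,0.719,0.000,0.000,0.000,0.000
6,-0.864,-0.337,-0.518,0.347,-0.588,0.640,-2.027,-0.429,-0.801,-0.208,0.713,0.000,0.000,0.000,0.000
7,-0.870,-0.330,-0.540,0.342,-0.695,0.749,-2.358,-0.487,-0.804,-0.207,0.707,0.000,0.000,0.000,0.000
8,-0.878,-0.322,-0.565,0.337,-0.803,0.864,-2.695,-0.543,-0.809,-0.207,0.699,0.000,0.000,0.000,0.000
9,-0.887,-0.313,-0.594,0.332,-0.914,0.987,-3.037,-0.599,-0.813,-0.206,0.691,0.000,0.000,0.000,0.000
10,-0.896,-0.303,-0.626,0.325,-1.027,1.118,-3.387,-0.655,-0.819,-0.205,0.681,0.000,0.000,0.000,0.000
11,-0.907,-0.291,-0.662,0.318,-1.143,1.259,-3.743,-0.710,-0.824,-0.204,0.670,0.000,0.000,0.000,0.000
12,-0.919,-0.277,-0.701,0.311,-1.263,1.408,-4.104,-0.764,-0.830,-0.202,0.659,0.000,0.000,0.000,0.000
13,-0.932,-0.263,-0.744,0.303,-1.385,1.564,-4.468,-0.814,-0.837,-0.200,0.646,0.000,0.000,0.000,0.000
14,-0.947,-0.246,-0.790,0.295,-1.510,1.725,-4.830,-0.857,-0.843,-0.197,0.632,0.000,0.000,0.000,0.000
15,-0.963,-0.228,-0.840,0.286,-1.637,1.888,-5.182,-0.888,-0.850,-0.194,0.616,0.000,0.000,0.000,0.000
16,-0.980,-0.208,-0.894,0.277,-1.765,2.045,-5.517,-0.903,-0.856,-0.190,0.600,0.000,0.000,0.000,0.000
17,-0.998,-0.187,-0.950,0.268,-1.893,2.192,-5.822,-0.895,-0.863,-0.185,0.583,0.000,0.000,0.000,0.000
18,-1.017,-0.165,-1.010,0.259,-2.019,2.319,-6.083,-0.859,-0.870,-0.179,0.564,0.000,0.000,0.000,0.000
19,-1.038,-0.141,-1.072,0.251,-2.142,2.415,-6.285,-0.789,-0.876,-0.172,0.545,0.000,0.000,0.000,0.000
20,-1.060,-0.116,-1.135,0.244,-2.259,2.472,-6.412,-0.680,-0.883,-0.164,0.524,0.000,0.000,0.000,0.000
21,-1.083,-0.092,-1.200,0.238,-2.368,2.479,-6.449,-0.533,-0.889,-0.155,0.503,0.000,0.000,0.000,0.000
22,-1.108,-0.067,-1.264,0.233,-2.470,2.429,-6.383,-0.349,-0.895,-0.144,0.481,0.000,0.000,0.000,0.000
23,-1.133,-0.043,-1.327,0.231,-2.562,2.318,-6.208,-0.135,-0.900,-0.132,0.459,0.000,0.000,0.000,0.000
24,-1.159,-0.021,-1.388,0.230,-2.647,2.145,-5.937,0.074,-0.906,-0.118,0.436,0.000,0.000,0.000,0.000
25,-1.186,-0.001,-1.446,0.232,-2.723,1.914,-5.597,0.214,-0.910,-0.103,0.413,0.000,0.000,0.000,0.000
26,-1.213,0.017,-1.499,0.235,-2.793,1.624,-5.146,0.369,-0.915,-0.086,0.390,0.000,0.000,0.000,0.000
27,-1.242,0.032,-1.548,0.239,-2.859,1.284,-4.596,0.528,-0.919,-0.067,0.366,0.000,0.000,0.000,0.000
28,-1.270,0.043,-1.591,0.245,-2.922,0.901,-3.958,0.684,-0.923,-0.048,0.343,0.000,0.000,0.000,0.000
29,-1.300,0.050,-1.627,0.253,-2.983,0.486,-3.243,0.831,-0.926,-0.027,0.320,0.000,0.000,0.000,0.000
30,-1.330,0.052,-1.656,0.262,-3.043,0.048,-2.461,0.969,-0.929,-0.005,0.297,0.000,0.000,0.000,0.000
31,-1.361,0.051,-1.676,0.272,-3.109,-0.386,-1.634,1.099,-0.932,0.018,0.274,0.000,0.000,0.000,0.000
32,-1.392,0.045,-1.688,0.284,-3.177,-0.823,-0.759,1.224,-0.934,0.042,0.251,0.000,0.000,0.000,0.000
33,-1.424,0.034,-1.691,0.297,-3.251,-1.241,0.131,1.326,-0.936,0.066,0.228,0.000,0.000,0.000,0.000
34,-1.457,0.020,-1.686,0.310,-3.340,-1.584,0.928,1.333,-0.937,0.091,0.206,0.000,0.000,0.000,0.000
35,-1.491,0.003,-1.673,0.323,-3.437,-1.898,1.754,1.358,-0.938,0.117,0.184,0.000,0.000,0.000,0.000
36,-1.526,-0.018,-1.651,0.337,-3.547,-2.162,2.586,1.398,-0.938,0.143,0.162,0.000,0.000,0.000,0.000
37,-1.562,-0.040,-1.621,0.351,-3.676,-2.353,3.399,1.445,-0.938,0.170,0.141,0.000,0.000,0.000,0.000
38,-1.600,-0.064,-1.583,0.366,-3.829,-2.450,4.161,1.489,-0.938,0.197,0.119,0.000,0.000,0.000,0.000
39,-1.639,-0.089,-1.538,0.381,-4.012,-2.433,4.842,1.514,-0.937,0.224,0.099,0.000,0.000,0.000,0.000
40,-1.680,-0.113,-1.487,0.396,-4.227,-2.290,5.414,1.504,-0.936,0.252,0.078,0.000,0.000,0.000,0.000
41,-1.724,-0.134,-1.430,0.411,-4.473,-2.021,5.860,1.440,-0.935,0.280,0.058,0.000,0.000,0.000,0.000
42,-1.770,-0.153,-1.370,0.425,-4.746,-1.637,6.173,1.310,-0.933,0.309,0.039,0.000,0.000,0.000,0.000
43,-1.819,-0.167,-1.307,0.437,-5.039,-1.161,6.356,1.102,-0.931,0.338,0.020,0.000,0.000,0.000,0.000
44,-1.870,-0.176,-1.243,0.447,-5.340,-0.622,6.413,0.807,-0.928,0.367,0.002,0.000,0.000,0.000,0.000
45,-1.925,-0.179,-1.179,0.453,-5.639,-0.054,6.355,0.419,-0.924,0.397,-0.015,0.000,0.000,0.000,0.000
46,-1.983,-0.177,-1.116,0.455,-5.915,0.487,6.212,-0.045,-0.920,0.428,-0.031,0.000,0.000,0.000,0.000
47,-2.044,-0.169,-1.055,0.452,-6.162,0.977,6.013,-0.520,-0.915,0.459,-0.046,0.000,0.000,0.000,0.000
48,-2.106,-0.158,-0.996,0.444,-6.363,1.380,5.715,-1.099,-0.909,0.490,-0.060,0.000,0.000,0.000,0.000
49,-2.171,-0.142,-0.941,0.430,-6.506,1.658,5.338,-1.761,-0.901,0.523,-0.073,0.000,0.000,0.000,0.000
50,-2.236,-0.125,-0.890,0.409,-6.583,1.781,4.908,-2.470,-0.891,0.556,-0.084,0.000,0.000,0.000,0.000
51,-2.302,-0.107,-0.843,0.380,-6.590,1.734,4.455,-3.183,-0.880,0.590,-0.093,0.000,0.000,0.000,0.000
52,-2.368,-0.091,-0.801,0.345,-6.531,1.519,4.004,-3.851,-0.866,0.625,-0.101,0.000,0.000,0.000,0.000
53,-2.432,-0.077,-0.763,0.304,-6.414,1.156,3.573,-4.435,-0.849,0.661,-0.107,,,,


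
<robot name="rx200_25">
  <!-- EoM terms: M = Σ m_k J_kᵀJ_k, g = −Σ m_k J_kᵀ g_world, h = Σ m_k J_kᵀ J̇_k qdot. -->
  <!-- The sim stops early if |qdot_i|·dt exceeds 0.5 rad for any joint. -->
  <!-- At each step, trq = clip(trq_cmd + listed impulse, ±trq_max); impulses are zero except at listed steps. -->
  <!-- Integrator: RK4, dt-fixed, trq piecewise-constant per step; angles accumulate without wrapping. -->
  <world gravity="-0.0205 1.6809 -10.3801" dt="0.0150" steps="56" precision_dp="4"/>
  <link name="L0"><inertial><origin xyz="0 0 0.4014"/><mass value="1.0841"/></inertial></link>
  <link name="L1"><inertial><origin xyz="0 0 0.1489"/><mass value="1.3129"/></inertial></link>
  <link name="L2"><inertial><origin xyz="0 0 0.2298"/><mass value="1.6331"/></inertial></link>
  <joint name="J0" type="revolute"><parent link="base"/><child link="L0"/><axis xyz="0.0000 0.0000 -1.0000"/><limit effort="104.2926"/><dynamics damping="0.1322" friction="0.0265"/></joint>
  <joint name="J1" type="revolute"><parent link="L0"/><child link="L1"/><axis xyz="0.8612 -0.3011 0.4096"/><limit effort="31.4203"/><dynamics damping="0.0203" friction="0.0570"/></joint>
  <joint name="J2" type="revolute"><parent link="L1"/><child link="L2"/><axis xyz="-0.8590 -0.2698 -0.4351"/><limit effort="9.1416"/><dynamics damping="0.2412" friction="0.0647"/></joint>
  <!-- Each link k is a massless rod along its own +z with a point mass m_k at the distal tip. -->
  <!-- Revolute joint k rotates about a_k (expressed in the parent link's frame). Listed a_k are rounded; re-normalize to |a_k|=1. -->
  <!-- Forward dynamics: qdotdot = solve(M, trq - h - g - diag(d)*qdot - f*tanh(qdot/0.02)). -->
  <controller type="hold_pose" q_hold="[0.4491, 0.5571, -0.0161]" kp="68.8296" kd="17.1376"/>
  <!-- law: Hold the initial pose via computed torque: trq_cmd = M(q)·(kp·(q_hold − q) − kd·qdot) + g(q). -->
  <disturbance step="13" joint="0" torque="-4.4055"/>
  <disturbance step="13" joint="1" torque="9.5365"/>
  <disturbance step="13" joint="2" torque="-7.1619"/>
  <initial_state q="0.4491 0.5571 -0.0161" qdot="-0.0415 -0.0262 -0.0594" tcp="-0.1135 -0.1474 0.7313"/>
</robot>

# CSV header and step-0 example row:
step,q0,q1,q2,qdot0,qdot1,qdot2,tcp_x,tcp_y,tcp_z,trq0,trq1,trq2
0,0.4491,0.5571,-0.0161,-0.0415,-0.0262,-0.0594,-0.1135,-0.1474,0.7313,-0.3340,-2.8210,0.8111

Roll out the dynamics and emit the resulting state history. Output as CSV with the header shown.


step,q0,q1,q2,qdot0,qdot1,qdot2,tcp_x,tcp_y,tcp_z,trq0,trq1,trq2
1,0.4482,0.5570,-0.0163,-0.0243,-0.0200,-0.0476,-0.1134,-0.1475,0.7313,-0.3553,-2.8215,0.7974
2,0.4476,0.5570,-0.0163,-0.0085,-0.0176,-0.0439,-0.1133,-0.1475,0.7313,-0.3714,-2.8209,0.7872
3,0.4472,0.5570,-0.0164,0.0036,-0.0165,-0.0421,-0.1132,-0.1476,0.7313,-0.3834,-2.8197,0.7793
4,0.4469,0.5570,-0.0163,0.0117,-0.0157,-0.0403,-0.1132,-0.1476,0.7313,-0.3921,-2.8184,0.7732
5,0.4467,0.5570,-0.0162,0.0172,-0.0150,-0.0385,-0.1132,-0.1476,0.7313,-0.3985,-2.8170,0.7684
6,0.4465,0.5571,-0.0161,0.0211,-0.0146,-0.0370,-0.1132,-0.1476,0.7313,-0.4033,-2.8158,0.7646
7,0.4464,0.5572,-0.0160,0.0238,-0.0143,-0.0360,-0.1132,-0.1476,0.7313,-0.4069,-2.8148,0.7616
8,0.4464,0.5572,-0.0158,0.0258,-0.0141,-0.0354,-0.1132,-0.1476,0.7313,-0.4097,-2.8140,0.7592
9,0.4464,0.5573,-0.0157,0.0272,-0.0140,-0.0349,-0.1132,-0.1476,0.7313,-0.4118,-2.8134,0.7573
10,0.4463,0.5573,-0.0155,0.0281,-0.0140,-0.0347,-0.1132,-0.1476,0.7313,-0.4134,-2.8129,0.7558
11,0.4463,0.5574,-0.0154,0.0287,-0.0140,-0.0346,-0.1132,-0.1476,0.7313,-0.4146,-2.8125,0.7545
12,0.4463,0.5575,-0.0152,0.0291,-0.0141,-0.0346,-0.1132,-0.1476,0.7313,-0.4155,-2.8122,0.7535
13,0.4464,0.5575,-0.0150,0.0293,-0.0141,-0.0346,-0.1132,-0.1476,0.7313,-4.8217,6.7245,-6.4093
14,0.4455,0.5582,-0.0248,-0.1754,0.1290,-1.2081,-0.1129,-0.1497,0.7304,0.7447,-5.3523,2.6172
15,0.4414,0.5612,-0.0372,-0.3252,0.2449,-0.5125,-0.1123,-0.1533,0.7289,0.4913,-4.8678,2.2075
16,0.4366,0.5649,-0.0424,-0.3036,0.2392,-0.2031,-0.1119,-0.1557,0.7279,0.2846,-4.4708,1.8958
17,0.4325,0.5682,-0.0443,-0.2345,0.1940,-0.0577,-0.1116,-0.1574,0.7272,0.1191,-4.1438,1.6523
18,0.4296,0.5707,-0.0447,-0.1320,0.1216,-0.0355,-0.1115,-0.1584,0.7267,-0.0121,-3.8748,1.4662
19,0.4281,0.5721,-0.0449,-0.0408,0.0538,-0.0462,-0.1115,-0.1590,0.7264,-0.1149,-3.6539,1.3208
20,0.4276,0.5728,-0.0450,0.0092,0.0113,-0.0302,-0.1115,-0.1593,0.7263,-0.1916,-3.4755,1.2042
21,0.4276,0.5730,-0.0447,0.0401,-0.0163,-0.0120,-0.1115,-0.1593,0.7263,-0.2488,-3.3396,1.1146
22,0.4279,0.5729,-0.0441,0.0531,-0.0306,0.0142,-0.1116,-0.1591,0.7264,-0.2912,-3.2352,1.0443
23,0.4288,0.5724,-0.0438,0.0654,-0.0429,0.0212,-0.1116,-0.1588,0.7265,-0.3196,-3.1618,0.9975
24,0.4298,0.5717,-0.0435,0.0746,-0.0524,0.0235,-0.1117,-0.1585,0.7266,-0.3413,-3.1030,0.9611
25,0.4310,0.5708,-0.0431,0.0794,-0.0580,0.0265,-0.1118,-0.1580,0.7268,-0.3580,-3.0557,0.9320
26,0.4323,0.5699,-0.0428,0.0805,-0.0606,0.0301,-0.1119,-0.1576,0.7270,-0.3707,-3.0175,0.9088
27,0.4336,0.5689,-0.0425,0.0798,-0.0614,0.0329,-0.1120,-0.1571,0.7272,-0.3803,-2.9868,0.8903
28,0.4348,0.5679,-0.0421,0.0784,-0.0613,0.0339,-0.1120,-0.1567,0.7274,-0.3875,-2.9622,0.8758
29,0.4361,0.5670,-0.0417,0.0759,-0.0602,0.0344,-0.1121,-0.1562,0.7276,-0.3928,-2.9424,0.8644
30,0.4373,0.5660,-0.0414,0.0725,-0.0581,0.0351,-0.1122,-0.1558,0.7278,-0.3965,-2.9267,0.8553
31,0.4384,0.5651,-0.0410,0.0683,-0.0553,0.0360,-0.1122,-0.1553,0.7280,-0.3992,-2.9143,0.8482
32,0.4395,0.5642,-0.0406,0.0637,-0.0519,0.0370,-0.1123,-0.1549,0.7281,-0.4010,-2.9044,0.8426
33,0.4406,0.5634,-0.0403,0.0588,-0.0483,0.0381,-0.1123,-0.1545,0.7283,-0.4021,-2.8966,0.8381
34,0.4415,0.5626,-0.0399,0.0537,-0.0444,0.0393,-0.1124,-0.1541,0.7285,-0.4027,-2.8905,0.8346
35,0.4424,0.5619,-0.0395,0.0485,-0.0404,0.0406,-0.1124,-0.1538,0.7286,-0.4030,-2.8858,0.8317
36,0.4433,0.5612,-0.0392,0.0434,-0.0364,0.0421,-0.1125,-0.1534,0.7288,-0.4030,-2.8821,0.8294
37,0.4440,0.5606,-0.0388,0.0382,-0.0323,0.0438,-0.1125,-0.1531,0.7289,-0.4029,-2.8791,0.8274
38,0.4448,0.5600,-0.0384,0.0330,-0.0283,0.0459,-0.1126,-0.1528,0.7290,-0.4027,-2.8766,0.8256
39,0.4454,0.5595,-0.0380,0.0280,-0.0244,0.0482,-0.1126,-0.1525,0.7292,-0.4025,-2.8745,0.8238
40,0.4460,0.5590,-0.0376,0.0233,-0.0207,0.0504,-0.1126,-0.1523,0.7293,-0.4025,-2.8724,0.8220
41,0.4465,0.5586,-0.0372,0.0194,-0.0175,0.0517,-0.1127,-0.1520,0.7294,-0.4026,-2.8702,0.8202
42,0.4471,0.5582,-0.0369,0.0171,-0.0154,0.0515,-0.1127,-0.1518,0.7295,-0.4032,-2.8675,0.8181
43,0.4476,0.5578,-0.0366,0.0159,-0.0140,0.0500,-0.1127,-0.1516,0.7296,-0.4042,-2.8643,0.8158
44,0.4481,0.5574,-0.0363,0.0153,-0.0129,0.0482,-0.1128,-0.1514,0.7297,-0.4055,-2.8606,0.8133
45,0.4486,0.5570,-0.0360,0.0147,-0.0119,0.0468,-0.1128,-0.1512,0.7297,-0.4069,-2.8567,0.8107
46,0.4491,0.5567,-0.0358,0.0139,-0.0110,0.0457,-0.1128,-0.1510,0.7298,-0.4083,-2.8527,0.8081
47,0.4496,0.5563,-0.0356,0.0128,-0.0099,0.0451,-0.1128,-0.1508,0.7299,-0.4097,-2.8487,0.8054
48,0.4501,0.5560,-0.0355,0.0114,-0.0087,0.0452,-0.1129,-0.1506,0.7300,-0.4109,-2.8447,0.8028
49,0.4506,0.5557,-0.0353,0.0095,-0.0073,0.0459,-0.1129,-0.1505,0.7300,-0.4121,-2.8409,0.8003
50,0.4511,0.5553,-0.0352,0.0072,-0.0057,0.0473,-0.1129,-0.1503,0.7301,-0.4131,-2.8371,0.7977
51,0.4515,0.5551,-0.0350,0.0044,-0.0037,0.0496,-0.1130,-0.1501,0.7302,-0.4140,-2.8336,0.7952
52,0.4519,0.5548,-0.0348,0.0013,-0.0016,0.0525,-0.1130,-0.1500,0.7302,-0.4149,-2.8303,0.7926
53,0.4522,0.5545,-0.0346,-0.0018,0.0006,0.0555,-0.1130,-0.1498,0.7303,-0.4158,-2.8273,0.7901
54,0.4526,0.5543,-0.0344,-0.0047,0.0026,0.0581,-0.1130,-0.1497,0.7303,-0.4166,-2.8246,0.7877
55,0.4529,0.5541,-0.0341,-0.0070,0.0043,0.0600,-0.1131,-0.1496,0.7304,-0.4173,-2.8221,0.7856
56,0.4532,0.5539,-0.0338,-0.0089,0.0057,0.0610,-0.1131,-0.1494,0.7304,,,
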